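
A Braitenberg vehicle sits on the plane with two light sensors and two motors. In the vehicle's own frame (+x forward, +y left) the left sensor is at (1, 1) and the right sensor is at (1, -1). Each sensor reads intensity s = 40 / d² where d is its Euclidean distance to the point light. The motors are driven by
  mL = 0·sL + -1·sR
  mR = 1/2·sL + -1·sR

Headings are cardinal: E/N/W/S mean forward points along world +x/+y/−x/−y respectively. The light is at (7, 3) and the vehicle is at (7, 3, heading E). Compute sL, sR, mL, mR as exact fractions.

20 20 -20 -10

left sensor world pos  = (8, 4); dL² = 2
right sensor world pos = (8, 2); dR² = 2
sL = 40/2 = 20
sR = 40/2 = 20
mL = 0·sL + -1·sR = -20
mR = 1/2·sL + -1·sR = -10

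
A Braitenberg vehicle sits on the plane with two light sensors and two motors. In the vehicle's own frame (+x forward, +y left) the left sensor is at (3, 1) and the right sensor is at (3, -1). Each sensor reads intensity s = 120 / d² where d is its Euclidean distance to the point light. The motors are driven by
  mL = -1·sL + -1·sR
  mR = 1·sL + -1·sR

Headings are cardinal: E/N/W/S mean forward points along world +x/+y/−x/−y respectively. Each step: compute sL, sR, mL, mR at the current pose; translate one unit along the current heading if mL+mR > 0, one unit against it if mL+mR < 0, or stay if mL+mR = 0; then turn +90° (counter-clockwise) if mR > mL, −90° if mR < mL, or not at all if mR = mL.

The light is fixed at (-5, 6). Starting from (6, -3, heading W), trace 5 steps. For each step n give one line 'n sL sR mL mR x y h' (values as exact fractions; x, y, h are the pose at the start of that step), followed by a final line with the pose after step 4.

0 30/41 15/16 -1095/656 -135/656 6 -3 W
1 120/313 24/53 -13872/16589 -1152/16589 7 -3 S
2 60/137 20/51 -5800/6987 320/6987 7 -2 E
3 24/25 120/169 -7056/4225 1056/4225 6 -2 N
4 30/41 15/16 -1095/656 -135/656 6 -3 W
final 7 -3 S

n=0: pose=(6,-3,W); sL=30/41, sR=15/16; mL=-1095/656, mR=-135/656; mL+mR=-15/8 → advance -1; mR−mL=60/41 → turn +1·90°
n=1: pose=(7,-3,S); sL=120/313, sR=24/53; mL=-13872/16589, mR=-1152/16589; mL+mR=-48/53 → advance -1; mR−mL=240/313 → turn +1·90°
n=2: pose=(7,-2,E); sL=60/137, sR=20/51; mL=-5800/6987, mR=320/6987; mL+mR=-40/51 → advance -1; mR−mL=120/137 → turn +1·90°
n=3: pose=(6,-2,N); sL=24/25, sR=120/169; mL=-7056/4225, mR=1056/4225; mL+mR=-240/169 → advance -1; mR−mL=48/25 → turn +1·90°
n=4: pose=(6,-3,W); sL=30/41, sR=15/16; mL=-1095/656, mR=-135/656; mL+mR=-15/8 → advance -1; mR−mL=60/41 → turn +1·90°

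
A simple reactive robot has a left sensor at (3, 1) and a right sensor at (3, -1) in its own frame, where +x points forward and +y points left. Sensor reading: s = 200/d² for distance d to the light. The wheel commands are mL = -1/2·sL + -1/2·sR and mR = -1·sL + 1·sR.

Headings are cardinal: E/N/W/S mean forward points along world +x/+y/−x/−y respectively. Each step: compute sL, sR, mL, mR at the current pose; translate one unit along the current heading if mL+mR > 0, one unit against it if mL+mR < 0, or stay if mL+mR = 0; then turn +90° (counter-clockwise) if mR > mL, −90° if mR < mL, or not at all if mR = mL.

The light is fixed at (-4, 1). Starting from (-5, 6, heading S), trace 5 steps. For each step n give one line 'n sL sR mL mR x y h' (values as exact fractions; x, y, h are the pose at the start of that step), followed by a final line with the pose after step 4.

0 50 25 -75/2 -25 -5 6 S
1 200/53 200/29 -8200/1537 4800/1537 -5 7 E
2 20/9 100/41 -860/369 80/369 -6 7 N
3 200/41 200/61 -10200/2501 -4000/2501 -6 6 W
4 50 25 -75/2 -25 -5 6 S
final -5 7 E

n=0: pose=(-5,6,S); sL=50, sR=25; mL=-75/2, mR=-25; mL+mR=-125/2 → advance -1; mR−mL=25/2 → turn +1·90°
n=1: pose=(-5,7,E); sL=200/53, sR=200/29; mL=-8200/1537, mR=4800/1537; mL+mR=-3400/1537 → advance -1; mR−mL=13000/1537 → turn +1·90°
n=2: pose=(-6,7,N); sL=20/9, sR=100/41; mL=-860/369, mR=80/369; mL+mR=-260/123 → advance -1; mR−mL=940/369 → turn +1·90°
n=3: pose=(-6,6,W); sL=200/41, sR=200/61; mL=-10200/2501, mR=-4000/2501; mL+mR=-14200/2501 → advance -1; mR−mL=6200/2501 → turn +1·90°
n=4: pose=(-5,6,S); sL=50, sR=25; mL=-75/2, mR=-25; mL+mR=-125/2 → advance -1; mR−mL=25/2 → turn +1·90°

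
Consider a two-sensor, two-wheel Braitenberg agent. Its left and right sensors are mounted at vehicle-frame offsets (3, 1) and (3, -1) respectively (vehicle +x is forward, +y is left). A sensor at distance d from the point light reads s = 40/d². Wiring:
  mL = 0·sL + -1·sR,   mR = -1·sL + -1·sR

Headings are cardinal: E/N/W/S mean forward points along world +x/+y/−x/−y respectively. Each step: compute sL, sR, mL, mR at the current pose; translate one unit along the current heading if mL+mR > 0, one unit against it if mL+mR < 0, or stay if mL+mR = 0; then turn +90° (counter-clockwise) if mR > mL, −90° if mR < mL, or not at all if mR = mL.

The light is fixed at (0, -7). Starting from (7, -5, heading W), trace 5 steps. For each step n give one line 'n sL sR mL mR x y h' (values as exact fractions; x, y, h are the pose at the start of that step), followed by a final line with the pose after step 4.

n=0: pose=(7,-5,W); sL=40/17, sR=8/5; mL=-8/5, mR=-336/85; mL+mR=-472/85 → advance -1; mR−mL=-40/17 → turn -1·90°
n=1: pose=(8,-5,N); sL=20/37, sR=20/53; mL=-20/53, mR=-1800/1961; mL+mR=-2540/1961 → advance -1; mR−mL=-20/37 → turn -1·90°
n=2: pose=(8,-6,E); sL=8/25, sR=40/121; mL=-40/121, mR=-1968/3025; mL+mR=-2968/3025 → advance -1; mR−mL=-8/25 → turn -1·90°
n=3: pose=(7,-6,S); sL=10/17, sR=1; mL=-1, mR=-27/17; mL+mR=-44/17 → advance -1; mR−mL=-10/17 → turn -1·90°
n=4: pose=(7,-5,W); sL=40/17, sR=8/5; mL=-8/5, mR=-336/85; mL+mR=-472/85 → advance -1; mR−mL=-40/17 → turn -1·90°

0 40/17 8/5 -8/5 -336/85 7 -5 W
1 20/37 20/53 -20/53 -1800/1961 8 -5 N
2 8/25 40/121 -40/121 -1968/3025 8 -6 E
3 10/17 1 -1 -27/17 7 -6 S
4 40/17 8/5 -8/5 -336/85 7 -5 W
final 8 -5 N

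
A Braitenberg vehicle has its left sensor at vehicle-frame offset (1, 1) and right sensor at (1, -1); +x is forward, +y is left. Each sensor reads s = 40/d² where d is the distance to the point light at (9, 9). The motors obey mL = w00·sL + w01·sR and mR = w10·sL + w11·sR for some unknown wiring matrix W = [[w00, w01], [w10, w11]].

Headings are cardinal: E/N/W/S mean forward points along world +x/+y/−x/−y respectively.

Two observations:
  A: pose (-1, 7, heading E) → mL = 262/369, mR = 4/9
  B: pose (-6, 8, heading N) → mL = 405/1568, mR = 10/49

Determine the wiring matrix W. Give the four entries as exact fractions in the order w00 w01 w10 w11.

1 1/2 0 1

obs A: pose=(-1,7,E) → sL=20/41, sR=4/9, mL=262/369, mR=4/9
obs B: pose=(-6,8,N) → sL=5/32, sR=10/49, mL=405/1568, mR=10/49
sensor matrix S = [[20/41, 4/9], [5/32, 10/49]]; det S = 4355/144648
solve [mL_A; mL_B] = S·[w00; w01] and [mR_A; mR_B] = S·[w10; w11]:
  w00 = 1, w01 = 1/2, w10 = 0, w11 = 1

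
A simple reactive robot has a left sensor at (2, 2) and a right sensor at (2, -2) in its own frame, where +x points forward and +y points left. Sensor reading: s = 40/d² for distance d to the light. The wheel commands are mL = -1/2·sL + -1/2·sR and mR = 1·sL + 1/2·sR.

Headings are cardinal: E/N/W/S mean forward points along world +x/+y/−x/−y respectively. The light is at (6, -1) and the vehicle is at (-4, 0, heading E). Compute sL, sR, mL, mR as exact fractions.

40/73 8/13 -552/949 812/949

left sensor world pos  = (-2, 2); dL² = 73
right sensor world pos = (-2, -2); dR² = 65
sL = 40/73 = 40/73
sR = 40/65 = 8/13
mL = -1/2·sL + -1/2·sR = -552/949
mR = 1·sL + 1/2·sR = 812/949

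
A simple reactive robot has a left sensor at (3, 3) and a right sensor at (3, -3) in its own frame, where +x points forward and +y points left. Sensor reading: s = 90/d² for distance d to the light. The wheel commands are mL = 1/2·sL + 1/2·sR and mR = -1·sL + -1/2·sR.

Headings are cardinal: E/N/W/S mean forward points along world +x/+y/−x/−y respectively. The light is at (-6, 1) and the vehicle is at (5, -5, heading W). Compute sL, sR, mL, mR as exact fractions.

left sensor world pos  = (2, -8); dL² = 145
right sensor world pos = (2, -2); dR² = 73
sL = 90/145 = 18/29
sR = 90/73 = 90/73
mL = 1/2·sL + 1/2·sR = 1962/2117
mR = -1·sL + -1/2·sR = -2619/2117

18/29 90/73 1962/2117 -2619/2117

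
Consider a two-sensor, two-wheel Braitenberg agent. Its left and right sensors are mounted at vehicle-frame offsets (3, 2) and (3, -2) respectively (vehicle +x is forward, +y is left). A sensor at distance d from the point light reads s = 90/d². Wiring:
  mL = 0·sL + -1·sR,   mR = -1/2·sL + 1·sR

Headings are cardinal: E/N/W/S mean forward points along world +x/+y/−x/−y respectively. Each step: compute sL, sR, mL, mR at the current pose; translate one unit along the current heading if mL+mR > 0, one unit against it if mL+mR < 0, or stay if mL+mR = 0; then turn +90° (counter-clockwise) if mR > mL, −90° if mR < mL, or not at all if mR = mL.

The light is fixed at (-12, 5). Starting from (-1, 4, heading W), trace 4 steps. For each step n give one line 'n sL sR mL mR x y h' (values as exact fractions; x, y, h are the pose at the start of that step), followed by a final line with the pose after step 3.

0 90/73 18/13 -18/13 729/949 -1 4 W
1 45/106 45/58 -45/58 3465/6148 0 4 S
2 90/229 90/229 -90/229 45/229 0 5 E
3 1 45/89 -45/89 1/178 -1 5 N
final -1 4 W

n=0: pose=(-1,4,W); sL=90/73, sR=18/13; mL=-18/13, mR=729/949; mL+mR=-45/73 → advance -1; mR−mL=2043/949 → turn +1·90°
n=1: pose=(0,4,S); sL=45/106, sR=45/58; mL=-45/58, mR=3465/6148; mL+mR=-45/212 → advance -1; mR−mL=8235/6148 → turn +1·90°
n=2: pose=(0,5,E); sL=90/229, sR=90/229; mL=-90/229, mR=45/229; mL+mR=-45/229 → advance -1; mR−mL=135/229 → turn +1·90°
n=3: pose=(-1,5,N); sL=1, sR=45/89; mL=-45/89, mR=1/178; mL+mR=-1/2 → advance -1; mR−mL=91/178 → turn +1·90°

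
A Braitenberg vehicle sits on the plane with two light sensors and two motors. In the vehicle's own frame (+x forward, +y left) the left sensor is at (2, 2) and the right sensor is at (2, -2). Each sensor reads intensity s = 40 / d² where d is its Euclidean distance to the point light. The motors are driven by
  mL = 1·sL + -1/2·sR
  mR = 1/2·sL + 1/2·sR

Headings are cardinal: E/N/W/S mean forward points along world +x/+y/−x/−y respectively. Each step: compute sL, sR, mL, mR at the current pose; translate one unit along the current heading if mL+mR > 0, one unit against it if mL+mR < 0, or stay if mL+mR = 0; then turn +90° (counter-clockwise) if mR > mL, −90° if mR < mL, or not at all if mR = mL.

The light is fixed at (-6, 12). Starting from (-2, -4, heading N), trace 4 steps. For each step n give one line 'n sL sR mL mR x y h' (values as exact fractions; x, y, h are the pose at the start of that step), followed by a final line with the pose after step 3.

0 1/5 5/29 33/290 27/145 -2 -4 N
1 40/293 40/173 1060/50689 9320/50689 -2 -3 W
2 20/157 4/29 266/4553 604/4553 -3 -3 S
3 40/221 40/349 9540/77129 11400/77129 -3 -4 E
final -2 -4 N

n=0: pose=(-2,-4,N); sL=1/5, sR=5/29; mL=33/290, mR=27/145; mL+mR=3/10 → advance +1; mR−mL=21/290 → turn +1·90°
n=1: pose=(-2,-3,W); sL=40/293, sR=40/173; mL=1060/50689, mR=9320/50689; mL+mR=60/293 → advance +1; mR−mL=8260/50689 → turn +1·90°
n=2: pose=(-3,-3,S); sL=20/157, sR=4/29; mL=266/4553, mR=604/4553; mL+mR=30/157 → advance +1; mR−mL=338/4553 → turn +1·90°
n=3: pose=(-3,-4,E); sL=40/221, sR=40/349; mL=9540/77129, mR=11400/77129; mL+mR=60/221 → advance +1; mR−mL=1860/77129 → turn +1·90°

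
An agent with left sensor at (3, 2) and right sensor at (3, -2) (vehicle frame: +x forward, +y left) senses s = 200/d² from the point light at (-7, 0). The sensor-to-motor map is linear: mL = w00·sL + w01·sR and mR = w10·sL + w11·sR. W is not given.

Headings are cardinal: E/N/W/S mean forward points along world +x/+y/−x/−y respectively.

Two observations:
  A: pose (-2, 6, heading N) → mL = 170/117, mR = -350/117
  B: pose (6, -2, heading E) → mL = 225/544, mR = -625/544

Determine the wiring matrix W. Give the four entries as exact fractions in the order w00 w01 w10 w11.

1 -1/2 -1 -1/2

obs A: pose=(-2,6,N) → sL=20/9, sR=20/13, mL=170/117, mR=-350/117
obs B: pose=(6,-2,E) → sL=25/32, sR=25/34, mL=225/544, mR=-625/544
sensor matrix S = [[20/9, 20/13], [25/32, 25/34]]; det S = 6875/15912
solve [mL_A; mL_B] = S·[w00; w01] and [mR_A; mR_B] = S·[w10; w11]:
  w00 = 1, w01 = -1/2, w10 = -1, w11 = -1/2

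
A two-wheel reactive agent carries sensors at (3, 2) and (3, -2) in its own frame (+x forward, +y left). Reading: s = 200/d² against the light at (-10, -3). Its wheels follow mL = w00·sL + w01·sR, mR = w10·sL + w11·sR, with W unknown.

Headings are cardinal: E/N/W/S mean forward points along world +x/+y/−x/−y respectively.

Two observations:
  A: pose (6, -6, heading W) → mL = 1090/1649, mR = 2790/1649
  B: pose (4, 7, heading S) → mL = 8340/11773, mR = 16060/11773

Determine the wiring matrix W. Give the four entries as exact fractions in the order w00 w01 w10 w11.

-1/2 1 1/2 1

obs A: pose=(6,-6,W) → sL=100/97, sR=20/17, mL=1090/1649, mR=2790/1649
obs B: pose=(4,7,S) → sL=40/61, sR=200/193, mL=8340/11773, mR=16060/11773
sensor matrix S = [[100/97, 20/17], [40/61, 200/193]]; det S = 5763200/19413677
solve [mL_A; mL_B] = S·[w00; w01] and [mR_A; mR_B] = S·[w10; w11]:
  w00 = -1/2, w01 = 1, w10 = 1/2, w11 = 1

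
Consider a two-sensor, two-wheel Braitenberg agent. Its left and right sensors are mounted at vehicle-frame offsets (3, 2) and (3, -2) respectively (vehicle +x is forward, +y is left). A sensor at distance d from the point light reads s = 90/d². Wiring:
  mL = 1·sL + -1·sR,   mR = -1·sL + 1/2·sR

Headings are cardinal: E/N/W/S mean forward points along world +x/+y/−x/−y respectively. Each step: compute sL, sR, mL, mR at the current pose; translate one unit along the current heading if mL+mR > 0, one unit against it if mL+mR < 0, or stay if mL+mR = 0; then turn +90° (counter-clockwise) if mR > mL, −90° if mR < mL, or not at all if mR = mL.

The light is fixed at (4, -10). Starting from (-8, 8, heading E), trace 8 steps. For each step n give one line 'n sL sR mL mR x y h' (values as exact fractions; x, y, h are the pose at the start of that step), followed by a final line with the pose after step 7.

n=0: pose=(-8,8,E); sL=90/481, sR=90/337; mL=-12960/162097, mR=-8685/162097; mL+mR=-45/337 → advance -1; mR−mL=4275/162097 → turn +1·90°
n=1: pose=(-9,8,N); sL=5/37, sR=45/281; mL=-260/10397, mR=-1145/20794; mL+mR=-45/562 → advance -1; mR−mL=-625/20794 → turn -1·90°
n=2: pose=(-9,7,E); sL=90/461, sR=18/65; mL=-2448/29965, mR=-1701/29965; mL+mR=-9/65 → advance -1; mR−mL=747/29965 → turn +1·90°
n=3: pose=(-10,7,N); sL=45/328, sR=45/272; mL=-315/11152, mR=-1215/22304; mL+mR=-45/544 → advance -1; mR−mL=-585/22304 → turn -1·90°
n=4: pose=(-10,6,E); sL=18/89, sR=90/317; mL=-2304/28213, mR=-1701/28213; mL+mR=-45/317 → advance -1; mR−mL=603/28213 → turn +1·90°
n=5: pose=(-11,6,N); sL=9/65, sR=9/53; mL=-108/3445, mR=-369/6890; mL+mR=-9/106 → advance -1; mR−mL=-153/6890 → turn -1·90°
n=6: pose=(-11,5,E); sL=90/433, sR=90/313; mL=-10800/135529, mR=-8685/135529; mL+mR=-45/313 → advance -1; mR−mL=2115/135529 → turn +1·90°
n=7: pose=(-12,5,N); sL=5/36, sR=9/52; mL=-4/117, mR=-49/936; mL+mR=-9/104 → advance -1; mR−mL=-17/936 → turn -1·90°

0 90/481 90/337 -12960/162097 -8685/162097 -8 8 E
1 5/37 45/281 -260/10397 -1145/20794 -9 8 N
2 90/461 18/65 -2448/29965 -1701/29965 -9 7 E
3 45/328 45/272 -315/11152 -1215/22304 -10 7 N
4 18/89 90/317 -2304/28213 -1701/28213 -10 6 E
5 9/65 9/53 -108/3445 -369/6890 -11 6 N
6 90/433 90/313 -10800/135529 -8685/135529 -11 5 E
7 5/36 9/52 -4/117 -49/936 -12 5 N
final -12 4 E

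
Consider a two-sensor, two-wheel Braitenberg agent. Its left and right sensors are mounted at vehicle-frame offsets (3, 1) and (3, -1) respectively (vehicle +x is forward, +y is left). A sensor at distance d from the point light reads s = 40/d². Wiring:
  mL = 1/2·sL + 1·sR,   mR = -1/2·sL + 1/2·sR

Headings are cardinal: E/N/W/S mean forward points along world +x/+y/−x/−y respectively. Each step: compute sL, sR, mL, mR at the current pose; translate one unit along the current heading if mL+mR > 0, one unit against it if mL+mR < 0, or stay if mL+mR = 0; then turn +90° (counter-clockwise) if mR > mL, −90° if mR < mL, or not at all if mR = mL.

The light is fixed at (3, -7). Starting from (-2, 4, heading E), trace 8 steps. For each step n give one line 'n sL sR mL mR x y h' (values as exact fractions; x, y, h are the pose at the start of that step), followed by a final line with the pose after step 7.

n=0: pose=(-2,4,E); sL=10/37, sR=5/13; mL=250/481, mR=55/962; mL+mR=15/26 → advance +1; mR−mL=-445/962 → turn -1·90°
n=1: pose=(-1,4,S); sL=40/73, sR=40/89; mL=4700/6497, mR=-320/6497; mL+mR=60/89 → advance +1; mR−mL=-5020/6497 → turn -1·90°
n=2: pose=(-1,3,W); sL=4/13, sR=4/17; mL=86/221, mR=-8/221; mL+mR=6/17 → advance +1; mR−mL=-94/221 → turn -1·90°
n=3: pose=(-2,3,N); sL=8/41, sR=8/37; mL=476/1517, mR=16/1517; mL+mR=12/37 → advance +1; mR−mL=-460/1517 → turn -1·90°
n=4: pose=(-2,4,E); sL=10/37, sR=5/13; mL=250/481, mR=55/962; mL+mR=15/26 → advance +1; mR−mL=-445/962 → turn -1·90°
n=5: pose=(-1,4,S); sL=40/73, sR=40/89; mL=4700/6497, mR=-320/6497; mL+mR=60/89 → advance +1; mR−mL=-5020/6497 → turn -1·90°
n=6: pose=(-1,3,W); sL=4/13, sR=4/17; mL=86/221, mR=-8/221; mL+mR=6/17 → advance +1; mR−mL=-94/221 → turn -1·90°
n=7: pose=(-2,3,N); sL=8/41, sR=8/37; mL=476/1517, mR=16/1517; mL+mR=12/37 → advance +1; mR−mL=-460/1517 → turn -1·90°

0 10/37 5/13 250/481 55/962 -2 4 E
1 40/73 40/89 4700/6497 -320/6497 -1 4 S
2 4/13 4/17 86/221 -8/221 -1 3 W
3 8/41 8/37 476/1517 16/1517 -2 3 N
4 10/37 5/13 250/481 55/962 -2 4 E
5 40/73 40/89 4700/6497 -320/6497 -1 4 S
6 4/13 4/17 86/221 -8/221 -1 3 W
7 8/41 8/37 476/1517 16/1517 -2 3 N
final -2 4 E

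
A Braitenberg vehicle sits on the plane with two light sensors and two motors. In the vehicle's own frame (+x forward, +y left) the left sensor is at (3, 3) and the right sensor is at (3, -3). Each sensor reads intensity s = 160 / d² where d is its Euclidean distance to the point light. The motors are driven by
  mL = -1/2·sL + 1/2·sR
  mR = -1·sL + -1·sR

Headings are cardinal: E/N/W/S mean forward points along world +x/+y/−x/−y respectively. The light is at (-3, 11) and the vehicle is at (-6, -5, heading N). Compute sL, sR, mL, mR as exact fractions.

32/41 160/169 576/6929 -11968/6929

left sensor world pos  = (-9, -2); dL² = 205
right sensor world pos = (-3, -2); dR² = 169
sL = 160/205 = 32/41
sR = 160/169 = 160/169
mL = -1/2·sL + 1/2·sR = 576/6929
mR = -1·sL + -1·sR = -11968/6929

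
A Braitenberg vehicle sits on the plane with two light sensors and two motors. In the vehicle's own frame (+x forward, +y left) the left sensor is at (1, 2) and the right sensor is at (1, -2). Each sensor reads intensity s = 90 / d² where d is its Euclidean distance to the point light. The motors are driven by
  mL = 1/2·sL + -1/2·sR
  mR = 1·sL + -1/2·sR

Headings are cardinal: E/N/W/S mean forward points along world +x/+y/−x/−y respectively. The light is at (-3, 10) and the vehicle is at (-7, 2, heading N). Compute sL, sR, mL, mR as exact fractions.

left sensor world pos  = (-9, 3); dL² = 85
right sensor world pos = (-5, 3); dR² = 53
sL = 90/85 = 18/17
sR = 90/53 = 90/53
mL = 1/2·sL + -1/2·sR = -288/901
mR = 1·sL + -1/2·sR = 189/901

18/17 90/53 -288/901 189/901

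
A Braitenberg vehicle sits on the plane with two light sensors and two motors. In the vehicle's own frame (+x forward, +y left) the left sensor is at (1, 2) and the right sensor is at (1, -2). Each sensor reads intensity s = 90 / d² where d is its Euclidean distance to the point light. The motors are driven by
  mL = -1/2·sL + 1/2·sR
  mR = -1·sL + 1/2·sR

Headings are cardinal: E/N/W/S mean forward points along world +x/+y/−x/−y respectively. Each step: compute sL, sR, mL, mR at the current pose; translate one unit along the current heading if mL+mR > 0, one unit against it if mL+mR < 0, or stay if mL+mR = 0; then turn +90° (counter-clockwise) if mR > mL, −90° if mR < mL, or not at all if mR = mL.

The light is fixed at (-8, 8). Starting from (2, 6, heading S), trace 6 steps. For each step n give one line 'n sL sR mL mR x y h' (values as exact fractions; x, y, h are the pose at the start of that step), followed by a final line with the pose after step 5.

n=0: pose=(2,6,S); sL=10/17, sR=90/73; mL=400/1241, mR=35/1241; mL+mR=435/1241 → advance +1; mR−mL=-5/17 → turn -1·90°
n=1: pose=(2,5,W); sL=45/53, sR=45/41; mL=270/2173, mR=-1305/4346; mL+mR=-765/4346 → advance -1; mR−mL=-45/106 → turn -1·90°
n=2: pose=(3,5,N); sL=18/17, sR=90/173; mL=-792/2941, mR=-2349/2941; mL+mR=-3141/2941 → advance -1; mR−mL=-9/17 → turn -1·90°
n=3: pose=(3,4,E); sL=45/74, sR=1/2; mL=-2/37, mR=-53/148; mL+mR=-61/148 → advance -1; mR−mL=-45/148 → turn -1·90°
n=4: pose=(2,4,S); sL=90/169, sR=90/89; mL=3600/15041, mR=-405/15041; mL+mR=3195/15041 → advance +1; mR−mL=-45/169 → turn -1·90°
n=5: pose=(2,3,W); sL=9/13, sR=1; mL=2/13, mR=-5/26; mL+mR=-1/26 → advance -1; mR−mL=-9/26 → turn -1·90°

0 10/17 90/73 400/1241 35/1241 2 6 S
1 45/53 45/41 270/2173 -1305/4346 2 5 W
2 18/17 90/173 -792/2941 -2349/2941 3 5 N
3 45/74 1/2 -2/37 -53/148 3 4 E
4 90/169 90/89 3600/15041 -405/15041 2 4 S
5 9/13 1 2/13 -5/26 2 3 W
final 3 3 N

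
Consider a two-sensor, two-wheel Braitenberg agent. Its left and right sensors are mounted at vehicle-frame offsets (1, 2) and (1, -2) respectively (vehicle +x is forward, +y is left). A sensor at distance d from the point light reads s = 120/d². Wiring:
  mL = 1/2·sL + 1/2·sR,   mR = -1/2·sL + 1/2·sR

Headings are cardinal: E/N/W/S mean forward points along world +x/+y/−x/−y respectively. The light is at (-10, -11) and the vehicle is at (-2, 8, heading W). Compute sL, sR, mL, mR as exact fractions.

left sensor world pos  = (-3, 6); dL² = 338
right sensor world pos = (-3, 10); dR² = 490
sL = 120/338 = 60/169
sR = 120/490 = 12/49
mL = 1/2·sL + 1/2·sR = 2484/8281
mR = -1/2·sL + 1/2·sR = -456/8281

60/169 12/49 2484/8281 -456/8281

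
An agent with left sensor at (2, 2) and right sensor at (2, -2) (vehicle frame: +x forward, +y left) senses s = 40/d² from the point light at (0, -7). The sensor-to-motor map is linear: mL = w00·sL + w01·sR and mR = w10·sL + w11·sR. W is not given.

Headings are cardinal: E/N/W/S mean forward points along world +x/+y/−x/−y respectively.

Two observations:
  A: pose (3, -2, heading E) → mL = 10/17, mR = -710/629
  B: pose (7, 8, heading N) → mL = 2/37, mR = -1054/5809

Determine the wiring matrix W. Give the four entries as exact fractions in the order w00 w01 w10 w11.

obs A: pose=(3,-2,E) → sL=20/37, sR=20/17, mL=10/17, mR=-710/629
obs B: pose=(7,8,N) → sL=20/157, sR=4/37, mL=2/37, mR=-1054/5809
sensor matrix S = [[20/37, 20/17], [20/157, 4/37]]; det S = -334080/3653861
solve [mL_A; mL_B] = S·[w00; w01] and [mR_A; mR_B] = S·[w10; w11]:
  w00 = 0, w01 = 1/2, w10 = -1, w11 = -1/2

0 1/2 -1 -1/2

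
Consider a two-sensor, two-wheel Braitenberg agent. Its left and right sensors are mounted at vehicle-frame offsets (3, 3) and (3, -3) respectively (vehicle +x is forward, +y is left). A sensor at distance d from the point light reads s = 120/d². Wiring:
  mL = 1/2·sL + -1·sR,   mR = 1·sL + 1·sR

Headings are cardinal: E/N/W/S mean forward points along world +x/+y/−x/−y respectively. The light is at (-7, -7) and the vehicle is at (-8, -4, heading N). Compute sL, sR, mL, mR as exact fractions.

left sensor world pos  = (-11, -1); dL² = 52
right sensor world pos = (-5, -1); dR² = 40
sL = 120/52 = 30/13
sR = 120/40 = 3
mL = 1/2·sL + -1·sR = -24/13
mR = 1·sL + 1·sR = 69/13

30/13 3 -24/13 69/13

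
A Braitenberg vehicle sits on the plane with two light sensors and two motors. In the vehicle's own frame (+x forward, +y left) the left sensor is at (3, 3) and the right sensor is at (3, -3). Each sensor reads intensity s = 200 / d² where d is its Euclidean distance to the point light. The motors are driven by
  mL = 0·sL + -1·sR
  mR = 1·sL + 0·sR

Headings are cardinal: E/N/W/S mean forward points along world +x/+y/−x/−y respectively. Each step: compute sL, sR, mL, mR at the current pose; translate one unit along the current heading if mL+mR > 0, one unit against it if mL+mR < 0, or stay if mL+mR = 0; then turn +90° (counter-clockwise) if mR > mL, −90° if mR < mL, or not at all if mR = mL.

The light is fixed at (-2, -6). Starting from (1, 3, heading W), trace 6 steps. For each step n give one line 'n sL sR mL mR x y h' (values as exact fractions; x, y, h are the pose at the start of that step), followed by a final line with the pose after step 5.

n=0: pose=(1,3,W); sL=50/9, sR=25/18; mL=-25/18, mR=50/9; mL+mR=25/6 → advance +1; mR−mL=125/18 → turn +1·90°
n=1: pose=(0,3,S); sL=200/61, sR=200/37; mL=-200/37, mR=200/61; mL+mR=-4800/2257 → advance -1; mR−mL=19600/2257 → turn +1·90°
n=2: pose=(0,4,E); sL=100/97, sR=100/37; mL=-100/37, mR=100/97; mL+mR=-6000/3589 → advance -1; mR−mL=13400/3589 → turn +1·90°
n=3: pose=(-1,4,N); sL=200/173, sR=40/37; mL=-40/37, mR=200/173; mL+mR=480/6401 → advance +1; mR−mL=14320/6401 → turn +1·90°
n=4: pose=(-1,5,W); sL=50/17, sR=1; mL=-1, mR=50/17; mL+mR=33/17 → advance +1; mR−mL=67/17 → turn +1·90°
n=5: pose=(-2,5,S); sL=200/73, sR=200/73; mL=-200/73, mR=200/73; mL+mR=0 → advance +0; mR−mL=400/73 → turn +1·90°

0 50/9 25/18 -25/18 50/9 1 3 W
1 200/61 200/37 -200/37 200/61 0 3 S
2 100/97 100/37 -100/37 100/97 0 4 E
3 200/173 40/37 -40/37 200/173 -1 4 N
4 50/17 1 -1 50/17 -1 5 W
5 200/73 200/73 -200/73 200/73 -2 5 S
final -2 5 E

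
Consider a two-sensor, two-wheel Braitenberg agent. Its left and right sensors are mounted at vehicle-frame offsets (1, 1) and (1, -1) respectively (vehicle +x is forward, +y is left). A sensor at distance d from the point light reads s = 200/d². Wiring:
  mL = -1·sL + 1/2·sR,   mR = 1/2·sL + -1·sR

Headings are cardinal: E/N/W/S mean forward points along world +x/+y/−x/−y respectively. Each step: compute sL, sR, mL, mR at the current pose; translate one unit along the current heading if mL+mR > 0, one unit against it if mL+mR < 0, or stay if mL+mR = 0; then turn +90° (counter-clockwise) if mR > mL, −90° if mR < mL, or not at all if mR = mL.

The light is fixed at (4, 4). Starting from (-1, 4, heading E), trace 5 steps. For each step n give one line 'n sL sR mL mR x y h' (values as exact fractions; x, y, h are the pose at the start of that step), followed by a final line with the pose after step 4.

0 200/17 200/17 -100/17 -100/17 -1 4 E
1 100/13 100/13 -50/13 -50/13 -2 4 E
2 200/37 200/37 -100/37 -100/37 -3 4 E
3 4 4 -2 -2 -4 4 E
4 40/13 40/13 -20/13 -20/13 -5 4 E
final -6 4 E

n=0: pose=(-1,4,E); sL=200/17, sR=200/17; mL=-100/17, mR=-100/17; mL+mR=-200/17 → advance -1; mR−mL=0 → turn +0·90°
n=1: pose=(-2,4,E); sL=100/13, sR=100/13; mL=-50/13, mR=-50/13; mL+mR=-100/13 → advance -1; mR−mL=0 → turn +0·90°
n=2: pose=(-3,4,E); sL=200/37, sR=200/37; mL=-100/37, mR=-100/37; mL+mR=-200/37 → advance -1; mR−mL=0 → turn +0·90°
n=3: pose=(-4,4,E); sL=4, sR=4; mL=-2, mR=-2; mL+mR=-4 → advance -1; mR−mL=0 → turn +0·90°
n=4: pose=(-5,4,E); sL=40/13, sR=40/13; mL=-20/13, mR=-20/13; mL+mR=-40/13 → advance -1; mR−mL=0 → turn +0·90°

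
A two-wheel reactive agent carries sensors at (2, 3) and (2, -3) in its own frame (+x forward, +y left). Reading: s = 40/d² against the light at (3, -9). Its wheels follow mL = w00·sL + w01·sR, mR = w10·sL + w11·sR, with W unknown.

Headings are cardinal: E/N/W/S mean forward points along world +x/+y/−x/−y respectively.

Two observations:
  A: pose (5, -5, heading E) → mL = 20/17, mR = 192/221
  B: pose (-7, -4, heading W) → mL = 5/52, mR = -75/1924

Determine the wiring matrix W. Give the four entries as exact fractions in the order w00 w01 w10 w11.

obs A: pose=(5,-5,E) → sL=8/13, sR=40/17, mL=20/17, mR=192/221
obs B: pose=(-7,-4,W) → sL=10/37, sR=5/26, mL=5/52, mR=-75/1924
sensor matrix S = [[8/13, 40/17], [10/37, 5/26]]; det S = -55020/106301
solve [mL_A; mL_B] = S·[w00; w01] and [mR_A; mR_B] = S·[w10; w11]:
  w00 = 0, w01 = 1/2, w10 = -1/2, w11 = 1/2

0 1/2 -1/2 1/2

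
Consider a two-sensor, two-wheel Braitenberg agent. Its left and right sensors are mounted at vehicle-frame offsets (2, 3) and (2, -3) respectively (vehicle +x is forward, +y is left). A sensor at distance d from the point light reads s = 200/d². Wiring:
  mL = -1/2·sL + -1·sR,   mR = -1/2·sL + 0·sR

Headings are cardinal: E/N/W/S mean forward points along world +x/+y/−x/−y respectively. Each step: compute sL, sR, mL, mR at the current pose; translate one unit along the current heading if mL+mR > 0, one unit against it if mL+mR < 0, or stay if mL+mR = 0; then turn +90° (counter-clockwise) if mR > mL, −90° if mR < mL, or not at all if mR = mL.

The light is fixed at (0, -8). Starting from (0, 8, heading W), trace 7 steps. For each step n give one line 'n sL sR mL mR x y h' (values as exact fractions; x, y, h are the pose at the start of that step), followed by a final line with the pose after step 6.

n=0: pose=(0,8,W); sL=200/173, sR=40/73; mL=-14220/12629, mR=-100/173; mL+mR=-21520/12629 → advance -1; mR−mL=40/73 → turn +1·90°
n=1: pose=(1,8,S); sL=50/53, sR=1; mL=-78/53, mR=-25/53; mL+mR=-103/53 → advance -1; mR−mL=1 → turn +1·90°
n=2: pose=(1,9,E); sL=200/409, sR=40/41; mL=-20460/16769, mR=-100/409; mL+mR=-24560/16769 → advance -1; mR−mL=40/41 → turn +1·90°
n=3: pose=(0,9,N); sL=20/37, sR=20/37; mL=-30/37, mR=-10/37; mL+mR=-40/37 → advance -1; mR−mL=20/37 → turn +1·90°
n=4: pose=(0,8,W); sL=200/173, sR=40/73; mL=-14220/12629, mR=-100/173; mL+mR=-21520/12629 → advance -1; mR−mL=40/73 → turn +1·90°
n=5: pose=(1,8,S); sL=50/53, sR=1; mL=-78/53, mR=-25/53; mL+mR=-103/53 → advance -1; mR−mL=1 → turn +1·90°
n=6: pose=(1,9,E); sL=200/409, sR=40/41; mL=-20460/16769, mR=-100/409; mL+mR=-24560/16769 → advance -1; mR−mL=40/41 → turn +1·90°

0 200/173 40/73 -14220/12629 -100/173 0 8 W
1 50/53 1 -78/53 -25/53 1 8 S
2 200/409 40/41 -20460/16769 -100/409 1 9 E
3 20/37 20/37 -30/37 -10/37 0 9 N
4 200/173 40/73 -14220/12629 -100/173 0 8 W
5 50/53 1 -78/53 -25/53 1 8 S
6 200/409 40/41 -20460/16769 -100/409 1 9 E
final 0 9 N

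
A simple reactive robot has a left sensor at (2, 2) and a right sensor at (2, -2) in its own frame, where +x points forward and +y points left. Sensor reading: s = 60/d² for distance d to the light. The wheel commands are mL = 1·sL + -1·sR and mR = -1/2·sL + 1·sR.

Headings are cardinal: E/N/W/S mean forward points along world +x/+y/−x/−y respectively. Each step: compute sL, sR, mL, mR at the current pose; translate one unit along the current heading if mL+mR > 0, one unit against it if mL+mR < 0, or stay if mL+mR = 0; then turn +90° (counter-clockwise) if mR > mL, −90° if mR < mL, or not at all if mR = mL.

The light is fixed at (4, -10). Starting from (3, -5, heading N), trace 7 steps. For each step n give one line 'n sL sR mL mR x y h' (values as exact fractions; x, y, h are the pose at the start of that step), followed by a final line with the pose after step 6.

0 30/29 6/5 -24/145 99/145 3 -5 N
1 12/5 60/73 576/365 -138/365 3 -4 W
2 3/4 15/16 -3/16 9/16 2 -4 N
3 60/41 60/97 3360/3977 -450/3977 2 -3 W
4 30/53 30/41 -360/2173 975/2173 1 -3 N
5 60/61 12/25 768/1525 -18/1525 1 -2 W
6 15/34 15/26 -30/221 315/884 0 -2 N
final 0 -1 W

n=0: pose=(3,-5,N); sL=30/29, sR=6/5; mL=-24/145, mR=99/145; mL+mR=15/29 → advance +1; mR−mL=123/145 → turn +1·90°
n=1: pose=(3,-4,W); sL=12/5, sR=60/73; mL=576/365, mR=-138/365; mL+mR=6/5 → advance +1; mR−mL=-714/365 → turn -1·90°
n=2: pose=(2,-4,N); sL=3/4, sR=15/16; mL=-3/16, mR=9/16; mL+mR=3/8 → advance +1; mR−mL=3/4 → turn +1·90°
n=3: pose=(2,-3,W); sL=60/41, sR=60/97; mL=3360/3977, mR=-450/3977; mL+mR=30/41 → advance +1; mR−mL=-3810/3977 → turn -1·90°
n=4: pose=(1,-3,N); sL=30/53, sR=30/41; mL=-360/2173, mR=975/2173; mL+mR=15/53 → advance +1; mR−mL=1335/2173 → turn +1·90°
n=5: pose=(1,-2,W); sL=60/61, sR=12/25; mL=768/1525, mR=-18/1525; mL+mR=30/61 → advance +1; mR−mL=-786/1525 → turn -1·90°
n=6: pose=(0,-2,N); sL=15/34, sR=15/26; mL=-30/221, mR=315/884; mL+mR=15/68 → advance +1; mR−mL=435/884 → turn +1·90°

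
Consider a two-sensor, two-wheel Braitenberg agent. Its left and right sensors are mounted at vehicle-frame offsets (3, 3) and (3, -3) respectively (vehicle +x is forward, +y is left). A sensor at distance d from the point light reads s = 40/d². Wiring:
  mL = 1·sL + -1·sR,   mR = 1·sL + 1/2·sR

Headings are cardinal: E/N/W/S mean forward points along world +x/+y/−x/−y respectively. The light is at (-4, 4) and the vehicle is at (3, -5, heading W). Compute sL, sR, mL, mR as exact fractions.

1/4 10/13 -27/52 33/52

left sensor world pos  = (0, -8); dL² = 160
right sensor world pos = (0, -2); dR² = 52
sL = 40/160 = 1/4
sR = 40/52 = 10/13
mL = 1·sL + -1·sR = -27/52
mR = 1·sL + 1/2·sR = 33/52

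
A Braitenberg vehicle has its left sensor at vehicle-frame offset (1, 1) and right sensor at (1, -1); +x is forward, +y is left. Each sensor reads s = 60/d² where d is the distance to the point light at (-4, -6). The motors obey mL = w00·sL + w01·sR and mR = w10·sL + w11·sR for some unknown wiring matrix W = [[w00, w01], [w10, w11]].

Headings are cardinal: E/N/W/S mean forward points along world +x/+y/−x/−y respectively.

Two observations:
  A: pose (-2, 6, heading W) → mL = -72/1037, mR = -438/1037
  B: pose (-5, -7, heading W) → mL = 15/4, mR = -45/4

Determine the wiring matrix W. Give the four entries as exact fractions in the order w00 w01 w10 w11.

obs A: pose=(-2,6,W) → sL=30/61, sR=6/17, mL=-72/1037, mR=-438/1037
obs B: pose=(-5,-7,W) → sL=15/2, sR=15, mL=15/4, mR=-45/4
sensor matrix S = [[30/61, 6/17], [15/2, 15]]; det S = 4905/1037
solve [mL_A; mL_B] = S·[w00; w01] and [mR_A; mR_B] = S·[w10; w11]:
  w00 = -1/2, w01 = 1/2, w10 = -1/2, w11 = -1/2

-1/2 1/2 -1/2 -1/2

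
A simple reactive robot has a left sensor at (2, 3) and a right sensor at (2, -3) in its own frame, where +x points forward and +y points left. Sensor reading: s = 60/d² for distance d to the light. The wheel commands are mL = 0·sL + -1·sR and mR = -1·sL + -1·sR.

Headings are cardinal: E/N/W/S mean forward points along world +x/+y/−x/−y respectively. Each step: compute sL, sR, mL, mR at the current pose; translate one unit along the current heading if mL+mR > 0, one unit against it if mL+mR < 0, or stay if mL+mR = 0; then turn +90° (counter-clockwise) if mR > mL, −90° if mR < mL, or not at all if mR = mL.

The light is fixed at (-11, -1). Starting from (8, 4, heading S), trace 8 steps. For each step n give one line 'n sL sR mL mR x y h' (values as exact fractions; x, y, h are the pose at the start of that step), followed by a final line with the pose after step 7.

0 60/493 12/53 -12/53 -9096/26129 8 4 S
1 30/149 6/37 -6/37 -2004/5513 8 5 W
2 60/353 60/593 -60/593 -56760/209329 9 5 N
3 15/137 15/122 -15/122 -3885/16714 9 4 E
4 60/493 12/53 -12/53 -9096/26129 8 4 S
5 30/149 6/37 -6/37 -2004/5513 8 5 W
6 60/353 60/593 -60/593 -56760/209329 9 5 N
7 15/137 15/122 -15/122 -3885/16714 9 4 E
final 8 4 S

n=0: pose=(8,4,S); sL=60/493, sR=12/53; mL=-12/53, mR=-9096/26129; mL+mR=-15012/26129 → advance -1; mR−mL=-60/493 → turn -1·90°
n=1: pose=(8,5,W); sL=30/149, sR=6/37; mL=-6/37, mR=-2004/5513; mL+mR=-2898/5513 → advance -1; mR−mL=-30/149 → turn -1·90°
n=2: pose=(9,5,N); sL=60/353, sR=60/593; mL=-60/593, mR=-56760/209329; mL+mR=-77940/209329 → advance -1; mR−mL=-60/353 → turn -1·90°
n=3: pose=(9,4,E); sL=15/137, sR=15/122; mL=-15/122, mR=-3885/16714; mL+mR=-2970/8357 → advance -1; mR−mL=-15/137 → turn -1·90°
n=4: pose=(8,4,S); sL=60/493, sR=12/53; mL=-12/53, mR=-9096/26129; mL+mR=-15012/26129 → advance -1; mR−mL=-60/493 → turn -1·90°
n=5: pose=(8,5,W); sL=30/149, sR=6/37; mL=-6/37, mR=-2004/5513; mL+mR=-2898/5513 → advance -1; mR−mL=-30/149 → turn -1·90°
n=6: pose=(9,5,N); sL=60/353, sR=60/593; mL=-60/593, mR=-56760/209329; mL+mR=-77940/209329 → advance -1; mR−mL=-60/353 → turn -1·90°
n=7: pose=(9,4,E); sL=15/137, sR=15/122; mL=-15/122, mR=-3885/16714; mL+mR=-2970/8357 → advance -1; mR−mL=-15/137 → turn -1·90°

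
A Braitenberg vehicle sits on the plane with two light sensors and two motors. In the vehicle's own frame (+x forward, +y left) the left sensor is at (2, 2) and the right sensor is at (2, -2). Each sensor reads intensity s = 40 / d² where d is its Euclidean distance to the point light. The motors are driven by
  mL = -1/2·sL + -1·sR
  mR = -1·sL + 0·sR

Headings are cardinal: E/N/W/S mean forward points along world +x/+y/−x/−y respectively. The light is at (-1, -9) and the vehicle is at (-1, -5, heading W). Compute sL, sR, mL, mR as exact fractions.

5 1 -7/2 -5

left sensor world pos  = (-3, -7); dL² = 8
right sensor world pos = (-3, -3); dR² = 40
sL = 40/8 = 5
sR = 40/40 = 1
mL = -1/2·sL + -1·sR = -7/2
mR = -1·sL + 0·sR = -5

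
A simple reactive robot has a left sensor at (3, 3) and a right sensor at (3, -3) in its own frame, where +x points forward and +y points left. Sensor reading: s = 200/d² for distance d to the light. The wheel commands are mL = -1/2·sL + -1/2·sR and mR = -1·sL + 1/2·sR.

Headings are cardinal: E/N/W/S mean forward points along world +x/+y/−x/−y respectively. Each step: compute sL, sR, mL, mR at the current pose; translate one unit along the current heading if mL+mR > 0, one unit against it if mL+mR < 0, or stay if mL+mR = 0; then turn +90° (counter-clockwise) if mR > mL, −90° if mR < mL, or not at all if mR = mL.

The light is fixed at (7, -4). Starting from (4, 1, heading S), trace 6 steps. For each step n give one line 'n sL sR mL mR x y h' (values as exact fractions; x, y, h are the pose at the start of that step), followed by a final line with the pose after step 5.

n=0: pose=(4,1,S); sL=50, sR=5; mL=-55/2, mR=-95/2; mL+mR=-75 → advance -1; mR−mL=-20 → turn -1·90°
n=1: pose=(4,2,W); sL=40/9, sR=200/117; mL=-40/13, mR=-140/39; mL+mR=-20/3 → advance -1; mR−mL=-20/39 → turn -1·90°
n=2: pose=(5,2,N); sL=100/53, sR=100/41; mL=-4700/2173, mR=-1450/2173; mL+mR=-150/53 → advance -1; mR−mL=3250/2173 → turn +1·90°
n=3: pose=(5,1,W); sL=200/29, sR=200/89; mL=-11800/2581, mR=-14900/2581; mL+mR=-300/29 → advance -1; mR−mL=-3100/2581 → turn -1·90°
n=4: pose=(6,1,N); sL=5/2, sR=50/17; mL=-185/68, mR=-35/34; mL+mR=-15/4 → advance -1; mR−mL=115/68 → turn +1·90°
n=5: pose=(6,0,W); sL=200/17, sR=40/13; mL=-1640/221, mR=-2260/221; mL+mR=-300/17 → advance -1; mR−mL=-620/221 → turn -1·90°

0 50 5 -55/2 -95/2 4 1 S
1 40/9 200/117 -40/13 -140/39 4 2 W
2 100/53 100/41 -4700/2173 -1450/2173 5 2 N
3 200/29 200/89 -11800/2581 -14900/2581 5 1 W
4 5/2 50/17 -185/68 -35/34 6 1 N
5 200/17 40/13 -1640/221 -2260/221 6 0 W
final 7 0 N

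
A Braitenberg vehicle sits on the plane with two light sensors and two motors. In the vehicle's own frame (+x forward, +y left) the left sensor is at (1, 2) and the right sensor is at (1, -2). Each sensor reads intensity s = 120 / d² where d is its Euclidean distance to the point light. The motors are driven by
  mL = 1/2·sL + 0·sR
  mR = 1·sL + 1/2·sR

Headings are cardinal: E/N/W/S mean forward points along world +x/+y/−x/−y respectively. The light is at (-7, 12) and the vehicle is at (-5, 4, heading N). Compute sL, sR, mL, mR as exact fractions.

left sensor world pos  = (-7, 5); dL² = 49
right sensor world pos = (-3, 5); dR² = 65
sL = 120/49 = 120/49
sR = 120/65 = 24/13
mL = 1/2·sL + 0·sR = 60/49
mR = 1·sL + 1/2·sR = 2148/637

120/49 24/13 60/49 2148/637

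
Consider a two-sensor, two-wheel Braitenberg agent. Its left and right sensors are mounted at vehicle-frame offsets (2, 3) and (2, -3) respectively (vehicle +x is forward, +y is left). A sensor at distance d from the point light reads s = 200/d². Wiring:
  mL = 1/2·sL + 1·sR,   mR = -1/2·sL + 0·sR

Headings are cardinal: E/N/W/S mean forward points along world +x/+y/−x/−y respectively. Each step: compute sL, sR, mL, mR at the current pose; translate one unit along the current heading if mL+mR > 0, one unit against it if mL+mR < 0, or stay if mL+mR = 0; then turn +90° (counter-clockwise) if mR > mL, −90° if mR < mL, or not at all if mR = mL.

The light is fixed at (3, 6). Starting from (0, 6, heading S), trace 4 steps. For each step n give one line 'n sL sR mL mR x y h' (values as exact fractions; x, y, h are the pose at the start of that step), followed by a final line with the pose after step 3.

0 50 5 30 -25 0 6 S
1 200/41 200/29 11100/1189 -100/41 0 5 W
2 4 100 102 -2 -1 5 N
3 200/13 200/13 300/13 -100/13 -1 6 E
final 0 6 S

n=0: pose=(0,6,S); sL=50, sR=5; mL=30, mR=-25; mL+mR=5 → advance +1; mR−mL=-55 → turn -1·90°
n=1: pose=(0,5,W); sL=200/41, sR=200/29; mL=11100/1189, mR=-100/41; mL+mR=200/29 → advance +1; mR−mL=-14000/1189 → turn -1·90°
n=2: pose=(-1,5,N); sL=4, sR=100; mL=102, mR=-2; mL+mR=100 → advance +1; mR−mL=-104 → turn -1·90°
n=3: pose=(-1,6,E); sL=200/13, sR=200/13; mL=300/13, mR=-100/13; mL+mR=200/13 → advance +1; mR−mL=-400/13 → turn -1·90°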